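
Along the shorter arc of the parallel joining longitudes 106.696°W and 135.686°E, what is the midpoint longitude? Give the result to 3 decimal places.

165.505°W

Signed shortest Δλ from -106.696° to +135.686° is -117.618°.
Midpoint longitude = -106.696° + (-117.618°)/2 = -106.696° − 58.809° = -165.505°.
(The naïve average (-106.696 + +135.686)/2 = 14.495° is on the wrong side of the globe.)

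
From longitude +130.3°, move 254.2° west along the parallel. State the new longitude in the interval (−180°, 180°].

-123.9°

Start at +130.3°; shift −254.2° → -123.9°.
-123.9° already lies in (−180°, 180°].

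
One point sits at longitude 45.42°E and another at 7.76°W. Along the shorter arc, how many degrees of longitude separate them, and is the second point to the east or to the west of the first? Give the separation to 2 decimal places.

53.18° west

Raw difference: -7.76 − 45.42 = -53.18°.
Normalise into (−180°, 180°]: -53.18° stays -53.18°.
Negative ⇒ the second point lies to the west; separation 53.18°.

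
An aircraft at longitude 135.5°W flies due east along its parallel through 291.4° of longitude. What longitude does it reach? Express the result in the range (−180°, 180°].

155.9°E

Start at -135.5°; shift +291.4° → +155.9°.
+155.9° already lies in (−180°, 180°].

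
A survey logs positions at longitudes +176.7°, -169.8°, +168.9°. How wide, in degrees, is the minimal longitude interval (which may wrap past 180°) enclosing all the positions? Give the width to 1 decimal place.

21.3°

Sort the longitudes: -169.8°, +168.9°, +176.7°.
Eastward gaps between consecutive values (wrapping around): 338.7°, 7.8°, 13.5°.
Largest gap = 338.7° ⇒ minimal covering band is its complement: 360° − 338.7° = 21.3°.
Band runs from +168.9° eastward to -169.8°, crossing the antimeridian.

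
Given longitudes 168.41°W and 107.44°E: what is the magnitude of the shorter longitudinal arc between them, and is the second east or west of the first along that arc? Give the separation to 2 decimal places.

84.15° west

Raw difference: 107.44 − -168.41 = 275.85°.
Normalise into (−180°, 180°]: 275.85° − 360° = -84.15°.
Negative ⇒ the second point lies to the west; separation 84.15°.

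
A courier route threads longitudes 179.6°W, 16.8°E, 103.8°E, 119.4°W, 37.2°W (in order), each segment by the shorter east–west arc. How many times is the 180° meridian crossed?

Leg 1: -179.6° → +16.8°, shortest Δλ = -163.6° (west) — crosses 180°.
Leg 2: +16.8° → +103.8°, shortest Δλ = 87.0° (east) — does not cross 180°.
Leg 3: +103.8° → -119.4°, shortest Δλ = 136.8° (east) — crosses 180°.
Leg 4: -119.4° → -37.2°, shortest Δλ = 82.2° (east) — does not cross 180°.
Total crossings: 2.

2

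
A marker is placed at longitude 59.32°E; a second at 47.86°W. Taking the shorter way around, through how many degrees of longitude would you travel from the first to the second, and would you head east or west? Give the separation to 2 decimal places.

107.18° west

Raw difference: -47.86 − 59.32 = -107.18°.
Normalise into (−180°, 180°]: -107.18° stays -107.18°.
Negative ⇒ the second point lies to the west; separation 107.18°.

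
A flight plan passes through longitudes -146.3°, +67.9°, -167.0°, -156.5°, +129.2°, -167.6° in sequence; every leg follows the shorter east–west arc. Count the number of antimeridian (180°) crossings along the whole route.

4

Leg 1: -146.3° → +67.9°, shortest Δλ = -145.8° (west) — crosses 180°.
Leg 2: +67.9° → -167.0°, shortest Δλ = 125.1° (east) — crosses 180°.
Leg 3: -167.0° → -156.5°, shortest Δλ = 10.5° (east) — does not cross 180°.
Leg 4: -156.5° → +129.2°, shortest Δλ = -74.3° (west) — crosses 180°.
Leg 5: +129.2° → -167.6°, shortest Δλ = 63.2° (east) — crosses 180°.
Total crossings: 4.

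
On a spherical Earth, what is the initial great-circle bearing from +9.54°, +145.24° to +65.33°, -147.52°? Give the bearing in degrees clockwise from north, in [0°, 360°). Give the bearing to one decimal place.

23.9°

Δλ = -147.52 − 145.24 = -292.76°; wrapped into (−180°, 180°]: 67.24°.
θ = atan2( sin Δλ · cos φ₂ , cos φ₁ · sin φ₂ − sin φ₁ · cos φ₂ · cos Δλ )
  = atan2(0.38489, 0.86940) = 23.879° → normalised to [0°, 360°): 23.879°.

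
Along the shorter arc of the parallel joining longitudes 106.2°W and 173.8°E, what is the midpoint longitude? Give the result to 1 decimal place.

Signed shortest Δλ from -106.2° to +173.8° is -80.0°.
Midpoint longitude = -106.2° + (-80.0°)/2 = -106.2° − 40.0° = -146.2°.
(The naïve average (-106.2 + +173.8)/2 = 33.8° is on the wrong side of the globe.)

146.2°W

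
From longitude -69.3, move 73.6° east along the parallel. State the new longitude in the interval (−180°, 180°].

Start at -69.3°; shift +73.6° → +4.3°.
+4.3° already lies in (−180°, 180°].

+4.3°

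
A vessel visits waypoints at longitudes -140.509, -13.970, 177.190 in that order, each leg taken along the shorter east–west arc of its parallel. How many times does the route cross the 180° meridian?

Leg 1: -140.509° → -13.970°, shortest Δλ = 126.539° (east) — does not cross 180°.
Leg 2: -13.970° → +177.190°, shortest Δλ = -168.84° (west) — crosses 180°.
Total crossings: 1.

1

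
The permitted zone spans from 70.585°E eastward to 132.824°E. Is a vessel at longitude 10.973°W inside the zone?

No

Band width going east from +70.585° to +132.824°: ((132.824 − 70.585) mod 360) = 62.239°.
Offset of -10.973° east of the west edge: ((-10.973 − 70.585) mod 360) = 278.442°.
278.442° > 62.239° ⇒ outside.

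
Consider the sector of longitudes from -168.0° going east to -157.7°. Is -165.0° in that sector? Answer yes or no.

Band width going east from -168.0° to -157.7°: ((-157.7 − -168.0) mod 360) = 10.3°.
Offset of -165.0° east of the west edge: ((-165.0 − -168.0) mod 360) = 3.0°.
3.0° ≤ 10.3° ⇒ inside.

Yes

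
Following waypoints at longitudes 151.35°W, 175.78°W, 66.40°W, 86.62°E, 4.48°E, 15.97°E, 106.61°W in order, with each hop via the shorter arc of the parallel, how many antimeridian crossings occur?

0

Leg 1: -151.35° → -175.78°, shortest Δλ = -24.43° (west) — does not cross 180°.
Leg 2: -175.78° → -66.40°, shortest Δλ = 109.38° (east) — does not cross 180°.
Leg 3: -66.40° → +86.62°, shortest Δλ = 153.02° (east) — does not cross 180°.
Leg 4: +86.62° → +4.48°, shortest Δλ = -82.14° (west) — does not cross 180°.
Leg 5: +4.48° → +15.97°, shortest Δλ = 11.49° (east) — does not cross 180°.
Leg 6: +15.97° → -106.61°, shortest Δλ = -122.58° (west) — does not cross 180°.
Total crossings: 0.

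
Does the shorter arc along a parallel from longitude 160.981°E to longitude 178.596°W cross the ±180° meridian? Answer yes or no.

Yes

Naïve |-178.596 − 160.981| = 339.577° > 180°, so the shorter arc goes the other way round — across 180°.
Signed shortest Δλ = ((-178.596 − 160.981 + 180) mod 360) − 180 = 20.423°.
Going east by 20.423° from +160.981° passes through 180° before reaching -178.596°.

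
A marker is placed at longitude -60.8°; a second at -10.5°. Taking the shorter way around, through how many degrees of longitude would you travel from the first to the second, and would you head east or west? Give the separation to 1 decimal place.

Raw difference: -10.5 − -60.8 = 50.3°.
Normalise into (−180°, 180°]: 50.3° stays 50.3°.
Positive ⇒ the second point lies to the east; separation 50.3°.

50.3° east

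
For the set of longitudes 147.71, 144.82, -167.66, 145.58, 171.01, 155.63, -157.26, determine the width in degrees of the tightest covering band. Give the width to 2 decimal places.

57.92°

Sort the longitudes: -167.66°, -157.26°, +144.82°, +145.58°, +147.71°, +155.63°, +171.01°.
Eastward gaps between consecutive values (wrapping around): 10.40°, 302.08°, 0.76°, 2.13°, 7.92°, 15.38°, 21.33°.
Largest gap = 302.08° ⇒ minimal covering band is its complement: 360° − 302.08° = 57.92°.
Band runs from +144.82° eastward to -157.26°, crossing the antimeridian.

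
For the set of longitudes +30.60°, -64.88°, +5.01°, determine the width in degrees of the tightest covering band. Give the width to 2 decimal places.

Sort the longitudes: -64.88°, +5.01°, +30.60°.
Eastward gaps between consecutive values (wrapping around): 69.89°, 25.59°, 264.52°.
Largest gap = 264.52° ⇒ minimal covering band is its complement: 360° − 264.52° = 95.48°.
Band runs from -64.88° eastward to +30.60°.

95.48°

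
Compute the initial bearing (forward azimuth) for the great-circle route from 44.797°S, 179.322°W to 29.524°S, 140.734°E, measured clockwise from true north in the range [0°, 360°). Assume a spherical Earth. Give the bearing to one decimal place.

282.2°

Δλ = 140.734 − -179.322 = 320.056°; wrapped into (−180°, 180°]: -39.944°.
θ = atan2( sin Δλ · cos φ₂ , cos φ₁ · sin φ₂ − sin φ₁ · cos φ₂ · cos Δλ )
  = atan2(-0.55867, 0.12036) = -77.842° → normalised to [0°, 360°): 282.158°.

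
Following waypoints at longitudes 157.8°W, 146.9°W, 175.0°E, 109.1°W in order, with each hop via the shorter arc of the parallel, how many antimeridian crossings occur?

2

Leg 1: -157.8° → -146.9°, shortest Δλ = 10.9° (east) — does not cross 180°.
Leg 2: -146.9° → +175.0°, shortest Δλ = -38.1° (west) — crosses 180°.
Leg 3: +175.0° → -109.1°, shortest Δλ = 75.9° (east) — crosses 180°.
Total crossings: 2.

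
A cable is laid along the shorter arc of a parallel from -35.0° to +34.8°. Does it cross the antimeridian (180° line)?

No

Signed shortest Δλ = ((34.8 − -35.0 + 180) mod 360) − 180 = 69.8°.
Going east by 69.8° from -35.0° reaches +34.8° without touching 180°.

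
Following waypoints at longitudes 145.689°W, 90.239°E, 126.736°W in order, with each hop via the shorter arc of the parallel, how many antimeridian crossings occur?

2

Leg 1: -145.689° → +90.239°, shortest Δλ = -124.072° (west) — crosses 180°.
Leg 2: +90.239° → -126.736°, shortest Δλ = 143.025° (east) — crosses 180°.
Total crossings: 2.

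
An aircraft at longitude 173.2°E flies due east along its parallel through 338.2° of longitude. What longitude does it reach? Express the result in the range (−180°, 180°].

151.4°E

Start at +173.2°; shift +338.2° → +511.4°.
+511.4° lies outside (−180°, 180°]; subtract 360° → +151.4°.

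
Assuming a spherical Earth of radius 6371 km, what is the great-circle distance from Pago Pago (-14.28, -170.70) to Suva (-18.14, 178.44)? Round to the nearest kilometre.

1236 km

Δλ = 178.44 − -170.70 = 349.14°; wrapped into (−180°, 180°]: -10.86°.
Δφ = -18.14 − -14.28 = -3.86°.
a = sin²(Δφ/2) + cos φ₁ · cos φ₂ · sin²(Δλ/2) = 0.009381.
c = 2·atan2(√a, √(1−a)) = 0.19402 rad → d = 6371·c ≈ 1236.07 km.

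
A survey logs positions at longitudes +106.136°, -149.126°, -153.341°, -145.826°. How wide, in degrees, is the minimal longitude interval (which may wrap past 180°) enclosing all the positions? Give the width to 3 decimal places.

108.038°

Sort the longitudes: -153.341°, -149.126°, -145.826°, +106.136°.
Eastward gaps between consecutive values (wrapping around): 4.215°, 3.300°, 251.962°, 100.523°.
Largest gap = 251.962° ⇒ minimal covering band is its complement: 360° − 251.962° = 108.038°.
Band runs from +106.136° eastward to -145.826°, crossing the antimeridian.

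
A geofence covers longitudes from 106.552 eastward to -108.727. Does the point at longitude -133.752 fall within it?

Yes

Band width going east from +106.552° to -108.727°: ((-108.727 − 106.552) mod 360) = 144.721°.
Offset of -133.752° east of the west edge: ((-133.752 − 106.552) mod 360) = 119.696°.
119.696° ≤ 144.721° ⇒ inside.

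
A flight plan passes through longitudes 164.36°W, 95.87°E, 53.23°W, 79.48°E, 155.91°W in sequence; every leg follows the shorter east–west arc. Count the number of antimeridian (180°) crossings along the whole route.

Leg 1: -164.36° → +95.87°, shortest Δλ = -99.77° (west) — crosses 180°.
Leg 2: +95.87° → -53.23°, shortest Δλ = -149.1° (west) — does not cross 180°.
Leg 3: -53.23° → +79.48°, shortest Δλ = 132.71° (east) — does not cross 180°.
Leg 4: +79.48° → -155.91°, shortest Δλ = 124.61° (east) — crosses 180°.
Total crossings: 2.

2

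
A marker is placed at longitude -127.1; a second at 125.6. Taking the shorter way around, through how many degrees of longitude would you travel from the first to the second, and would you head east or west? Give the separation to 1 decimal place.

Raw difference: 125.6 − -127.1 = 252.7°.
Normalise into (−180°, 180°]: 252.7° − 360° = -107.3°.
Negative ⇒ the second point lies to the west; separation 107.3°.

107.3° west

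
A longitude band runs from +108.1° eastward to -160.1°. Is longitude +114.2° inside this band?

Band width going east from +108.1° to -160.1°: ((-160.1 − 108.1) mod 360) = 91.8°.
Offset of +114.2° east of the west edge: ((114.2 − 108.1) mod 360) = 6.1°.
6.1° ≤ 91.8° ⇒ inside.

Yes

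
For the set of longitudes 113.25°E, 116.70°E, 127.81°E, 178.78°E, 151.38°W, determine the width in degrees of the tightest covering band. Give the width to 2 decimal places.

Sort the longitudes: -151.38°, +113.25°, +116.70°, +127.81°, +178.78°.
Eastward gaps between consecutive values (wrapping around): 264.63°, 3.45°, 11.11°, 50.97°, 29.84°.
Largest gap = 264.63° ⇒ minimal covering band is its complement: 360° − 264.63° = 95.37°.
Band runs from +113.25° eastward to -151.38°, crossing the antimeridian.

95.37°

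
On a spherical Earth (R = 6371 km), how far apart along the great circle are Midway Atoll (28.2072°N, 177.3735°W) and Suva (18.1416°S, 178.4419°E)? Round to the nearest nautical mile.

Δλ = 178.4419 − -177.3735 = 355.8154°; wrapped into (−180°, 180°]: -4.1846°.
Δφ = -18.1416 − 28.2072 = -46.3488°.
a = sin²(Δφ/2) + cos φ₁ · cos φ₂ · sin²(Δλ/2) = 0.155983.
c = 2·atan2(√a, √(1−a)) = 0.81202 rad → d = 6371·c ≈ 5173.38 km ≈ 2793.40 nmi.

2793 nmi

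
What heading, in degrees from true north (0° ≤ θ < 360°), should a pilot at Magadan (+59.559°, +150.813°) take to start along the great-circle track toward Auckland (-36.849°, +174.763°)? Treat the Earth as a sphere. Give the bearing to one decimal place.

160.8°

Δλ = 174.763 − 150.813 = 23.950°.
θ = atan2( sin Δλ · cos φ₂ , cos φ₁ · sin φ₂ − sin φ₁ · cos φ₂ · cos Δλ )
  = atan2(0.32484, -0.93435) = 160.829° → normalised to [0°, 360°): 160.829°.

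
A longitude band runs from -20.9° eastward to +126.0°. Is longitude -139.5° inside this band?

Band width going east from -20.9° to +126.0°: ((126.0 − -20.9) mod 360) = 146.9°.
Offset of -139.5° east of the west edge: ((-139.5 − -20.9) mod 360) = 241.4°.
241.4° > 146.9° ⇒ outside.

No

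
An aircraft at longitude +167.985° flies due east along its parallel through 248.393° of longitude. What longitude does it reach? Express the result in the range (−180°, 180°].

+56.378°

Start at +167.985°; shift +248.393° → +416.378°.
+416.378° lies outside (−180°, 180°]; subtract 360° → +56.378°.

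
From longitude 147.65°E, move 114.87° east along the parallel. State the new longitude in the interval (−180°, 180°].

97.48°W

Start at +147.65°; shift +114.87° → +262.52°.
+262.52° lies outside (−180°, 180°]; subtract 360° → -97.48°.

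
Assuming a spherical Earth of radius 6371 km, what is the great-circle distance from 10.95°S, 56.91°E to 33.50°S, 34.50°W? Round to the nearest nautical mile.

5112 nmi

Δλ = -34.50 − 56.91 = -91.41°.
Δφ = -33.50 − -10.95 = -22.55°.
a = sin²(Δφ/2) + cos φ₁ · cos φ₂ · sin²(Δλ/2) = 0.457652.
c = 2·atan2(√a, √(1−a)) = 1.48600 rad → d = 6371·c ≈ 9467.30 km ≈ 5111.93 nmi.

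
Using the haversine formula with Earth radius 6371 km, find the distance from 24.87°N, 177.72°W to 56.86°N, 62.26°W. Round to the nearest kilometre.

9120 km

Δλ = -62.26 − -177.72 = 115.46°.
Δφ = 56.86 − 24.87 = 31.99°.
a = sin²(Δφ/2) + cos φ₁ · cos φ₂ · sin²(Δλ/2) = 0.430533.
c = 2·atan2(√a, √(1−a)) = 1.43141 rad → d = 6371·c ≈ 9119.52 km.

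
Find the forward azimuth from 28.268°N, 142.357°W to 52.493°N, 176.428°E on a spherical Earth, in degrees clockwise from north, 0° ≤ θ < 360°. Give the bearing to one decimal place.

Δλ = 176.428 − -142.357 = 318.785°; wrapped into (−180°, 180°]: -41.215°.
θ = atan2( sin Δλ · cos φ₂ , cos φ₁ · sin φ₂ − sin φ₁ · cos φ₂ · cos Δλ )
  = atan2(-0.40117, 0.48176) = -39.784° → normalised to [0°, 360°): 320.216°.

320.2°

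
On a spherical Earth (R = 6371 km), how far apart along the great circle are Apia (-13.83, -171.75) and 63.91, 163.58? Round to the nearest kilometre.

Δλ = 163.58 − -171.75 = 335.33°; wrapped into (−180°, 180°]: -24.67°.
Δφ = 63.91 − -13.83 = 77.74°.
a = sin²(Δφ/2) + cos φ₁ · cos φ₂ · sin²(Δλ/2) = 0.413314.
c = 2·atan2(√a, √(1−a)) = 1.39654 rad → d = 6371·c ≈ 8897.38 km.

8897 km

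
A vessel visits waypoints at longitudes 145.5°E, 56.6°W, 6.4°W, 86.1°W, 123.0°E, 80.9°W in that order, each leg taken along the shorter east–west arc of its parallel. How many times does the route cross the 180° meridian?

Leg 1: +145.5° → -56.6°, shortest Δλ = 157.9° (east) — crosses 180°.
Leg 2: -56.6° → -6.4°, shortest Δλ = 50.2° (east) — does not cross 180°.
Leg 3: -6.4° → -86.1°, shortest Δλ = -79.7° (west) — does not cross 180°.
Leg 4: -86.1° → +123.0°, shortest Δλ = -150.9° (west) — crosses 180°.
Leg 5: +123.0° → -80.9°, shortest Δλ = 156.1° (east) — crosses 180°.
Total crossings: 3.

3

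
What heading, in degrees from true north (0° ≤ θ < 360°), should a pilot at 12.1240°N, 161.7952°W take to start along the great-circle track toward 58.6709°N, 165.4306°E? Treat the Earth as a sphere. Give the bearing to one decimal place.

339.3°

Δλ = 165.4306 − -161.7952 = 327.2258°; wrapped into (−180°, 180°]: -32.7742°.
θ = atan2( sin Δλ · cos φ₂ , cos φ₁ · sin φ₂ − sin φ₁ · cos φ₂ · cos Δλ )
  = atan2(-0.28147, 0.74332) = -20.740° → normalised to [0°, 360°): 339.260°.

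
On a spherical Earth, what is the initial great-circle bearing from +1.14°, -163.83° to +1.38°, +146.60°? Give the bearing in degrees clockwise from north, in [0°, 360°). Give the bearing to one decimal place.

Δλ = 146.60 − -163.83 = 310.43°; wrapped into (−180°, 180°]: -49.57°.
θ = atan2( sin Δλ · cos φ₂ , cos φ₁ · sin φ₂ − sin φ₁ · cos φ₂ · cos Δλ )
  = atan2(-0.76098, 0.01118) = -89.158° → normalised to [0°, 360°): 270.842°.

270.8°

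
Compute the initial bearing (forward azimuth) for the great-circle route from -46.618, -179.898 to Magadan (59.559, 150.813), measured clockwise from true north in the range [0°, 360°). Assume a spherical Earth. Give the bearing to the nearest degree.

345°

Δλ = 150.813 − -179.898 = 330.711°; wrapped into (−180°, 180°]: -29.289°.
θ = atan2( sin Δλ · cos φ₂ , cos φ₁ · sin φ₂ − sin φ₁ · cos φ₂ · cos Δλ )
  = atan2(-0.24786, 0.91333) = -15.183° → normalised to [0°, 360°): 344.817°.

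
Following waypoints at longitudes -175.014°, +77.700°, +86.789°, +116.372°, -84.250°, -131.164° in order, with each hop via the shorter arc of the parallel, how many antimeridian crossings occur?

Leg 1: -175.014° → +77.700°, shortest Δλ = -107.286° (west) — crosses 180°.
Leg 2: +77.700° → +86.789°, shortest Δλ = 9.089° (east) — does not cross 180°.
Leg 3: +86.789° → +116.372°, shortest Δλ = 29.583° (east) — does not cross 180°.
Leg 4: +116.372° → -84.250°, shortest Δλ = 159.378° (east) — crosses 180°.
Leg 5: -84.250° → -131.164°, shortest Δλ = -46.914° (west) — does not cross 180°.
Total crossings: 2.

2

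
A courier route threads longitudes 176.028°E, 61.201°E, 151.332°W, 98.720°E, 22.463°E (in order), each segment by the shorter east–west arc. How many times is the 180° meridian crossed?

2

Leg 1: +176.028° → +61.201°, shortest Δλ = -114.827° (west) — does not cross 180°.
Leg 2: +61.201° → -151.332°, shortest Δλ = 147.467° (east) — crosses 180°.
Leg 3: -151.332° → +98.720°, shortest Δλ = -109.948° (west) — crosses 180°.
Leg 4: +98.720° → +22.463°, shortest Δλ = -76.257° (west) — does not cross 180°.
Total crossings: 2.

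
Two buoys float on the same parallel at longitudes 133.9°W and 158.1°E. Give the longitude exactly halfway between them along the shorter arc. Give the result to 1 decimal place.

Signed shortest Δλ from -133.9° to +158.1° is -68.0°.
Midpoint longitude = -133.9° + (-68.0°)/2 = -133.9° − 34.0° = -167.9°.
(The naïve average (-133.9 + +158.1)/2 = 12.1° is on the wrong side of the globe.)

167.9°W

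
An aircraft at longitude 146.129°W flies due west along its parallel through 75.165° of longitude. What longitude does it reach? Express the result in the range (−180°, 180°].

138.706°E

Start at -146.129°; shift −75.165° → -221.294°.
-221.294° lies outside (−180°, 180°]; add 360° → +138.706°.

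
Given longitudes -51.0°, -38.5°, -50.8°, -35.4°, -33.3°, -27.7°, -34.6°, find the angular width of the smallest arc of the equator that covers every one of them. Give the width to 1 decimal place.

Sort the longitudes: -51.0°, -50.8°, -38.5°, -35.4°, -34.6°, -33.3°, -27.7°.
Eastward gaps between consecutive values (wrapping around): 0.2°, 12.3°, 3.1°, 0.8°, 1.3°, 5.6°, 336.7°.
Largest gap = 336.7° ⇒ minimal covering band is its complement: 360° − 336.7° = 23.3°.
Band runs from -51.0° eastward to -27.7°.

23.3°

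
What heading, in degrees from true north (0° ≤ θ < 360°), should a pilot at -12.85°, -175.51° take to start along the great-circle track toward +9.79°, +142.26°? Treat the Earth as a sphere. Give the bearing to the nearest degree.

296°

Δλ = 142.26 − -175.51 = 317.77°; wrapped into (−180°, 180°]: -42.23°.
θ = atan2( sin Δλ · cos φ₂ , cos φ₁ · sin φ₂ − sin φ₁ · cos φ₂ · cos Δλ )
  = atan2(-0.66232, 0.32806) = -63.650° → normalised to [0°, 360°): 296.350°.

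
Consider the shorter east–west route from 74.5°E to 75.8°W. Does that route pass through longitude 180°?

No

Signed shortest Δλ = ((-75.8 − 74.5 + 180) mod 360) − 180 = -150.3°.
Going west by 150.3° from +74.5° reaches -75.8° without touching 180°.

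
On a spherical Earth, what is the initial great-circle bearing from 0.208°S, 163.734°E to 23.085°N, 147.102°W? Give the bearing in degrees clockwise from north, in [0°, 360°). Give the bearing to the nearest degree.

60°

Δλ = -147.102 − 163.734 = -310.836°; wrapped into (−180°, 180°]: 49.164°.
θ = atan2( sin Δλ · cos φ₂ , cos φ₁ · sin φ₂ − sin φ₁ · cos φ₂ · cos Δλ )
  = atan2(0.69600, 0.39428) = 60.469° → normalised to [0°, 360°): 60.469°.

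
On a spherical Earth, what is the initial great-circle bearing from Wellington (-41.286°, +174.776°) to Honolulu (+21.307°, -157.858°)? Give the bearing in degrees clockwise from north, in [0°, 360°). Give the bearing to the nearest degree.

28°

Δλ = -157.858 − 174.776 = -332.634°; wrapped into (−180°, 180°]: 27.366°.
θ = atan2( sin Δλ · cos φ₂ , cos φ₁ · sin φ₂ − sin φ₁ · cos φ₂ · cos Δλ )
  = atan2(0.42825, 0.81897) = 27.606° → normalised to [0°, 360°): 27.606°.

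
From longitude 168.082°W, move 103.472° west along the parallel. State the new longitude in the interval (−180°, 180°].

88.446°E

Start at -168.082°; shift −103.472° → -271.554°.
-271.554° lies outside (−180°, 180°]; add 360° → +88.446°.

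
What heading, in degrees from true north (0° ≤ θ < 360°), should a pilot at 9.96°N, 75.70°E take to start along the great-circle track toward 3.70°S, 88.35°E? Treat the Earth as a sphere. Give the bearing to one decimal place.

Δλ = 88.35 − 75.70 = 12.65°.
θ = atan2( sin Δλ · cos φ₂ , cos φ₁ · sin φ₂ − sin φ₁ · cos φ₂ · cos Δλ )
  = atan2(0.21854, -0.23197) = 136.708° → normalised to [0°, 360°): 136.708°.

136.7°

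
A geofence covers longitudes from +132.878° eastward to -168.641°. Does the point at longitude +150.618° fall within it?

Band width going east from +132.878° to -168.641°: ((-168.641 − 132.878) mod 360) = 58.481°.
Offset of +150.618° east of the west edge: ((150.618 − 132.878) mod 360) = 17.740°.
17.740° ≤ 58.481° ⇒ inside.

Yes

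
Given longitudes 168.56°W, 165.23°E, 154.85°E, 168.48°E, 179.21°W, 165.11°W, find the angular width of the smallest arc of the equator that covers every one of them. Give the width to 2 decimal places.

40.04°

Sort the longitudes: -179.21°, -168.56°, -165.11°, +154.85°, +165.23°, +168.48°.
Eastward gaps between consecutive values (wrapping around): 10.65°, 3.45°, 319.96°, 10.38°, 3.25°, 12.31°.
Largest gap = 319.96° ⇒ minimal covering band is its complement: 360° − 319.96° = 40.04°.
Band runs from +154.85° eastward to -165.11°, crossing the antimeridian.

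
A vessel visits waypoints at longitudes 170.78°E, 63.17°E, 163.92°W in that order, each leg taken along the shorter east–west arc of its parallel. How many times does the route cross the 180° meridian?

1

Leg 1: +170.78° → +63.17°, shortest Δλ = -107.61° (west) — does not cross 180°.
Leg 2: +63.17° → -163.92°, shortest Δλ = 132.91° (east) — crosses 180°.
Total crossings: 1.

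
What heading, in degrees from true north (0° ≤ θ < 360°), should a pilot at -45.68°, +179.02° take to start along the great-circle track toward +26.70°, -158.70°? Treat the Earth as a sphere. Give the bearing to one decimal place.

Δλ = -158.70 − 179.02 = -337.72°; wrapped into (−180°, 180°]: 22.28°.
θ = atan2( sin Δλ · cos φ₂ , cos φ₁ · sin φ₂ − sin φ₁ · cos φ₂ · cos Δλ )
  = atan2(0.33871, 0.90537) = 20.511° → normalised to [0°, 360°): 20.511°.

20.5°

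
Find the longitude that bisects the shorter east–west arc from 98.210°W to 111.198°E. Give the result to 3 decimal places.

Signed shortest Δλ from -98.210° to +111.198° is -150.592°.
Midpoint longitude = -98.210° + (-150.592°)/2 = -98.210° − 75.296° = -173.506°.
(The naïve average (-98.210 + +111.198)/2 = 6.494° is on the wrong side of the globe.)

173.506°W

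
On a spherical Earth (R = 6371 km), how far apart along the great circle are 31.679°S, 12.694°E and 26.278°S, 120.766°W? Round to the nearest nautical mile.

Δλ = -120.766 − 12.694 = -133.460°.
Δφ = -26.278 − -31.679 = 5.401°.
a = sin²(Δφ/2) + cos φ₁ · cos φ₂ · sin²(Δλ/2) = 0.646183.
c = 2·atan2(√a, √(1−a)) = 1.86750 rad → d = 6371·c ≈ 11897.82 km ≈ 6424.31 nmi.

6424 nmi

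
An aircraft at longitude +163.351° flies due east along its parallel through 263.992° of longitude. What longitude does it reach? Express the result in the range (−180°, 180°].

Start at +163.351°; shift +263.992° → +427.343°.
+427.343° lies outside (−180°, 180°]; subtract 360° → +67.343°.

+67.343°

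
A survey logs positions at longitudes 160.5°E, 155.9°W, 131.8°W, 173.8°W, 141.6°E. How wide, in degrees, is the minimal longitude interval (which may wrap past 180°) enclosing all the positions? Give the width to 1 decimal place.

86.6°

Sort the longitudes: -173.8°, -155.9°, -131.8°, +141.6°, +160.5°.
Eastward gaps between consecutive values (wrapping around): 17.9°, 24.1°, 273.4°, 18.9°, 25.7°.
Largest gap = 273.4° ⇒ minimal covering band is its complement: 360° − 273.4° = 86.6°.
Band runs from +141.6° eastward to -131.8°, crossing the antimeridian.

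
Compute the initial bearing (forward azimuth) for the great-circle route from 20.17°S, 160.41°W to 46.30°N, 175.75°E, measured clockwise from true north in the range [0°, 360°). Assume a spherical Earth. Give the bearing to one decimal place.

342.7°

Δλ = 175.75 − -160.41 = 336.16°; wrapped into (−180°, 180°]: -23.84°.
θ = atan2( sin Δλ · cos φ₂ , cos φ₁ · sin φ₂ − sin φ₁ · cos φ₂ · cos Δλ )
  = atan2(-0.27924, 0.89653) = -17.300° → normalised to [0°, 360°): 342.700°.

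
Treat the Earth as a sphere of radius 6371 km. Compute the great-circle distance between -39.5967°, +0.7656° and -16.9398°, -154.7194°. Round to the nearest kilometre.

13233 km

Δλ = -154.7194 − 0.7656 = -155.4850°.
Δφ = -16.9398 − -39.5967 = 22.6569°.
a = sin²(Δφ/2) + cos φ₁ · cos φ₂ · sin²(Δλ/2) = 0.742478.
c = 2·atan2(√a, √(1−a)) = 2.07711 rad → d = 6371·c ≈ 13233.27 km.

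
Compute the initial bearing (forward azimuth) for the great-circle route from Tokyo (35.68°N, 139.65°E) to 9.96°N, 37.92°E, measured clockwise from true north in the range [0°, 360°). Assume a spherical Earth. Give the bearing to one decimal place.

284.9°

Δλ = 37.92 − 139.65 = -101.73°.
θ = atan2( sin Δλ · cos φ₂ , cos φ₁ · sin φ₂ − sin φ₁ · cos φ₂ · cos Δλ )
  = atan2(-0.96436, 0.25728) = -75.062° → normalised to [0°, 360°): 284.938°.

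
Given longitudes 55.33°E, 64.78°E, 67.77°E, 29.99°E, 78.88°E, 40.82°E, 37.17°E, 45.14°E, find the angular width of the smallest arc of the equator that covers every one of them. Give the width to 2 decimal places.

48.89°

Sort the longitudes: +29.99°, +37.17°, +40.82°, +45.14°, +55.33°, +64.78°, +67.77°, +78.88°.
Eastward gaps between consecutive values (wrapping around): 7.18°, 3.65°, 4.32°, 10.19°, 9.45°, 2.99°, 11.11°, 311.11°.
Largest gap = 311.11° ⇒ minimal covering band is its complement: 360° − 311.11° = 48.89°.
Band runs from +29.99° eastward to +78.88°.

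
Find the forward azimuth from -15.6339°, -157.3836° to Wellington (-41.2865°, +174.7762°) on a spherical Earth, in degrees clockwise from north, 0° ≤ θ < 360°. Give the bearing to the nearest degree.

Δλ = 174.7762 − -157.3836 = 332.1598°; wrapped into (−180°, 180°]: -27.8402°.
θ = atan2( sin Δλ · cos φ₂ , cos φ₁ · sin φ₂ − sin φ₁ · cos φ₂ · cos Δλ )
  = atan2(-0.35092, -0.45635) = -142.441° → normalised to [0°, 360°): 217.559°.

218°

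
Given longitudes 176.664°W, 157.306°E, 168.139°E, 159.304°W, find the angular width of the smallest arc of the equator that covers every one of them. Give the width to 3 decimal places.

43.390°

Sort the longitudes: -176.664°, -159.304°, +157.306°, +168.139°.
Eastward gaps between consecutive values (wrapping around): 17.360°, 316.610°, 10.833°, 15.197°.
Largest gap = 316.610° ⇒ minimal covering band is its complement: 360° − 316.610° = 43.390°.
Band runs from +157.306° eastward to -159.304°, crossing the antimeridian.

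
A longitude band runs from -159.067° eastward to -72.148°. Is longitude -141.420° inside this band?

Band width going east from -159.067° to -72.148°: ((-72.148 − -159.067) mod 360) = 86.919°.
Offset of -141.420° east of the west edge: ((-141.420 − -159.067) mod 360) = 17.647°.
17.647° ≤ 86.919° ⇒ inside.

Yes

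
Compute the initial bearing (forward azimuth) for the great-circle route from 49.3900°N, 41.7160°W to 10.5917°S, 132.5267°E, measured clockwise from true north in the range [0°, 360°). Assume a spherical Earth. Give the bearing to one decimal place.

9.0°

Δλ = 132.5267 − -41.7160 = 174.2427°.
θ = atan2( sin Δλ · cos φ₂ , cos φ₁ · sin φ₂ − sin φ₁ · cos φ₂ · cos Δλ )
  = atan2(0.09861, 0.62282) = 8.997° → normalised to [0°, 360°): 8.997°.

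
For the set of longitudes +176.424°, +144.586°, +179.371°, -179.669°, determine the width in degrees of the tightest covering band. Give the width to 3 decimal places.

35.745°

Sort the longitudes: -179.669°, +144.586°, +176.424°, +179.371°.
Eastward gaps between consecutive values (wrapping around): 324.255°, 31.838°, 2.947°, 0.960°.
Largest gap = 324.255° ⇒ minimal covering band is its complement: 360° − 324.255° = 35.745°.
Band runs from +144.586° eastward to -179.669°, crossing the antimeridian.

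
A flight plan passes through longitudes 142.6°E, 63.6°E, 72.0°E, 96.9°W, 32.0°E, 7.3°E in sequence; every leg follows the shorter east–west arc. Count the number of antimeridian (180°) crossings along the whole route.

Leg 1: +142.6° → +63.6°, shortest Δλ = -79.0° (west) — does not cross 180°.
Leg 2: +63.6° → +72.0°, shortest Δλ = 8.4° (east) — does not cross 180°.
Leg 3: +72.0° → -96.9°, shortest Δλ = -168.9° (west) — does not cross 180°.
Leg 4: -96.9° → +32.0°, shortest Δλ = 128.9° (east) — does not cross 180°.
Leg 5: +32.0° → +7.3°, shortest Δλ = -24.7° (west) — does not cross 180°.
Total crossings: 0.

0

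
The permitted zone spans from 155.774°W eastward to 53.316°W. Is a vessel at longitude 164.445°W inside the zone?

Band width going east from -155.774° to -53.316°: ((-53.316 − -155.774) mod 360) = 102.458°.
Offset of -164.445° east of the west edge: ((-164.445 − -155.774) mod 360) = 351.329°.
351.329° > 102.458° ⇒ outside.

No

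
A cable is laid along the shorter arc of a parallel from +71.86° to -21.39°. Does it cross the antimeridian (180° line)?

No

Signed shortest Δλ = ((-21.39 − 71.86 + 180) mod 360) − 180 = -93.25°.
Going west by 93.25° from +71.86° reaches -21.39° without touching 180°.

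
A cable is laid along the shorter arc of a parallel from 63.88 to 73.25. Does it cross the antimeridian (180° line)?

Signed shortest Δλ = ((73.25 − 63.88 + 180) mod 360) − 180 = 9.37°.
Going east by 9.37° from +63.88° reaches +73.25° without touching 180°.

No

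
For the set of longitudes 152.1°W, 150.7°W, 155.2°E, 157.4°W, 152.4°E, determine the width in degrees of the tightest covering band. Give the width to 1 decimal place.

56.9°

Sort the longitudes: -157.4°, -152.1°, -150.7°, +152.4°, +155.2°.
Eastward gaps between consecutive values (wrapping around): 5.3°, 1.4°, 303.1°, 2.8°, 47.4°.
Largest gap = 303.1° ⇒ minimal covering band is its complement: 360° − 303.1° = 56.9°.
Band runs from +152.4° eastward to -150.7°, crossing the antimeridian.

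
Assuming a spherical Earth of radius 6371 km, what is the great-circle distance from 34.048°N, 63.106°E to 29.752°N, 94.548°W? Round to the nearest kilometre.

12543 km

Δλ = -94.548 − 63.106 = -157.654°.
Δφ = 29.752 − 34.048 = -4.296°.
a = sin²(Δφ/2) + cos φ₁ · cos φ₂ · sin²(Δλ/2) = 0.693743.
c = 2·atan2(√a, √(1−a)) = 1.96870 rad → d = 6371·c ≈ 12542.58 km.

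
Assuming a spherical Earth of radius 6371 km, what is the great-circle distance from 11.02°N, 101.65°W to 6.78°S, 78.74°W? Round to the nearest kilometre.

Δλ = -78.74 − -101.65 = 22.91°.
Δφ = -6.78 − 11.02 = -17.80°.
a = sin²(Δφ/2) + cos φ₁ · cos φ₂ · sin²(Δλ/2) = 0.062379.
c = 2·atan2(√a, √(1−a)) = 0.50486 rad → d = 6371·c ≈ 3216.45 km.

3216 km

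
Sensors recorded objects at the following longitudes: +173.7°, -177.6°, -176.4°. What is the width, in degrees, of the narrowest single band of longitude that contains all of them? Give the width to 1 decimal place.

9.9°

Sort the longitudes: -177.6°, -176.4°, +173.7°.
Eastward gaps between consecutive values (wrapping around): 1.2°, 350.1°, 8.7°.
Largest gap = 350.1° ⇒ minimal covering band is its complement: 360° − 350.1° = 9.9°.
Band runs from +173.7° eastward to -176.4°, crossing the antimeridian.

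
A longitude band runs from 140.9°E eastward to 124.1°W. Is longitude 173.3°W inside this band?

Band width going east from +140.9° to -124.1°: ((-124.1 − 140.9) mod 360) = 95.0°.
Offset of -173.3° east of the west edge: ((-173.3 − 140.9) mod 360) = 45.8°.
45.8° ≤ 95.0° ⇒ inside.

Yes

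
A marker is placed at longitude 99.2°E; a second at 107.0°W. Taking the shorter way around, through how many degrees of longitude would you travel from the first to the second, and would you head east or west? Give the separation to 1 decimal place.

Raw difference: -107.0 − 99.2 = -206.2°.
Normalise into (−180°, 180°]: -206.2° + 360° = 153.8°.
Positive ⇒ the second point lies to the east; separation 153.8°.

153.8° east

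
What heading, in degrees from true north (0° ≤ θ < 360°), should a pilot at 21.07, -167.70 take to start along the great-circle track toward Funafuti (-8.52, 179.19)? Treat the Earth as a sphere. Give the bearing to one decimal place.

Δλ = 179.19 − -167.70 = 346.89°; wrapped into (−180°, 180°]: -13.11°.
θ = atan2( sin Δλ · cos φ₂ , cos φ₁ · sin φ₂ − sin φ₁ · cos φ₂ · cos Δλ )
  = atan2(-0.22432, -0.48452) = -155.157° → normalised to [0°, 360°): 204.843°.

204.8°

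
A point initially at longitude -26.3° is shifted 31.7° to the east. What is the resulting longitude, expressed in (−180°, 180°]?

Start at -26.3°; shift +31.7° → +5.4°.
+5.4° already lies in (−180°, 180°].

+5.4°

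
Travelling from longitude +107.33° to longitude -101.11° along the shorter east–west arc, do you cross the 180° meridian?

Yes

Naïve |-101.11 − 107.33| = 208.44° > 180°, so the shorter arc goes the other way round — across 180°.
Signed shortest Δλ = ((-101.11 − 107.33 + 180) mod 360) − 180 = 151.56°.
Going east by 151.56° from +107.33° passes through 180° before reaching -101.11°.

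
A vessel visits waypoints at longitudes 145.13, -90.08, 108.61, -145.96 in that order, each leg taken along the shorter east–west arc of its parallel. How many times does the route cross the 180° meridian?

Leg 1: +145.13° → -90.08°, shortest Δλ = 124.79° (east) — crosses 180°.
Leg 2: -90.08° → +108.61°, shortest Δλ = -161.31° (west) — crosses 180°.
Leg 3: +108.61° → -145.96°, shortest Δλ = 105.43° (east) — crosses 180°.
Total crossings: 3.

3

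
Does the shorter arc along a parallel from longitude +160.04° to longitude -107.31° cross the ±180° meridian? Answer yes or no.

Naïve |-107.31 − 160.04| = 267.35° > 180°, so the shorter arc goes the other way round — across 180°.
Signed shortest Δλ = ((-107.31 − 160.04 + 180) mod 360) − 180 = 92.65°.
Going east by 92.65° from +160.04° passes through 180° before reaching -107.31°.

Yes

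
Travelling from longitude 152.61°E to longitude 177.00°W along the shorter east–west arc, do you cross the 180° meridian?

Naïve |-177.00 − 152.61| = 329.61° > 180°, so the shorter arc goes the other way round — across 180°.
Signed shortest Δλ = ((-177.00 − 152.61 + 180) mod 360) − 180 = 30.39°.
Going east by 30.39° from +152.61° passes through 180° before reaching -177.00°.

Yes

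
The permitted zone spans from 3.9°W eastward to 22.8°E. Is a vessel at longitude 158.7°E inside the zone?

No

Band width going east from -3.9° to +22.8°: ((22.8 − -3.9) mod 360) = 26.7°.
Offset of +158.7° east of the west edge: ((158.7 − -3.9) mod 360) = 162.6°.
162.6° > 26.7° ⇒ outside.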